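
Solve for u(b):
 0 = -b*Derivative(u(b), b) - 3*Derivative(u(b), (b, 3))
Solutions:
 u(b) = C1 + Integral(C2*airyai(-3^(2/3)*b/3) + C3*airybi(-3^(2/3)*b/3), b)


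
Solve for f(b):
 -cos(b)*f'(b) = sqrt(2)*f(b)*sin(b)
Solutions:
 f(b) = C1*cos(b)^(sqrt(2))


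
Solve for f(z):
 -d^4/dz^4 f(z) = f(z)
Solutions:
 f(z) = (C1*sin(sqrt(2)*z/2) + C2*cos(sqrt(2)*z/2))*exp(-sqrt(2)*z/2) + (C3*sin(sqrt(2)*z/2) + C4*cos(sqrt(2)*z/2))*exp(sqrt(2)*z/2)


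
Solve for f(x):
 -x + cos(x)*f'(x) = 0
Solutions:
 f(x) = C1 + Integral(x/cos(x), x)


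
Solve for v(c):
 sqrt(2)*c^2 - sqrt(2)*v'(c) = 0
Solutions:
 v(c) = C1 + c^3/3


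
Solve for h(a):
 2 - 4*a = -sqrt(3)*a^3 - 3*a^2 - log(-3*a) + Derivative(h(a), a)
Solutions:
 h(a) = C1 + sqrt(3)*a^4/4 + a^3 - 2*a^2 + a*log(-a) + a*(1 + log(3))


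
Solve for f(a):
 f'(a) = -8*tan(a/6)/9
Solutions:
 f(a) = C1 + 16*log(cos(a/6))/3


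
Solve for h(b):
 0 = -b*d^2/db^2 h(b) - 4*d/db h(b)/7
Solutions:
 h(b) = C1 + C2*b^(3/7)


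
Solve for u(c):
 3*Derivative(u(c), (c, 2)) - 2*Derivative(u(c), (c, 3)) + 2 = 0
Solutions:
 u(c) = C1 + C2*c + C3*exp(3*c/2) - c^2/3


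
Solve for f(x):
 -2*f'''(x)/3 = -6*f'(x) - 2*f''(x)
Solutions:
 f(x) = C1 + C2*exp(3*x*(1 - sqrt(5))/2) + C3*exp(3*x*(1 + sqrt(5))/2)


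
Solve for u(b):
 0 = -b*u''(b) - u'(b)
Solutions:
 u(b) = C1 + C2*log(b)


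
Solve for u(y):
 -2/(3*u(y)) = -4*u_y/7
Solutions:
 u(y) = -sqrt(C1 + 21*y)/3
 u(y) = sqrt(C1 + 21*y)/3


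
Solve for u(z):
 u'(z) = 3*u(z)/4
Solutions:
 u(z) = C1*exp(3*z/4)


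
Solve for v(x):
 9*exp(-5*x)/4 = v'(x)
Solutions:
 v(x) = C1 - 9*exp(-5*x)/20


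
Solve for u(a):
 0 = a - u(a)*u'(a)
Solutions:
 u(a) = -sqrt(C1 + a^2)
 u(a) = sqrt(C1 + a^2)


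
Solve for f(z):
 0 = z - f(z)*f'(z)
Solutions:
 f(z) = -sqrt(C1 + z^2)
 f(z) = sqrt(C1 + z^2)


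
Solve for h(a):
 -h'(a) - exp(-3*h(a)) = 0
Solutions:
 h(a) = log(C1 - 3*a)/3
 h(a) = log((-3^(1/3) - 3^(5/6)*I)*(C1 - a)^(1/3)/2)
 h(a) = log((-3^(1/3) + 3^(5/6)*I)*(C1 - a)^(1/3)/2)


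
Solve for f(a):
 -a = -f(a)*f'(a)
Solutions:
 f(a) = -sqrt(C1 + a^2)
 f(a) = sqrt(C1 + a^2)


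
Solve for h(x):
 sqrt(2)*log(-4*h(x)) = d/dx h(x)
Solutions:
 -sqrt(2)*Integral(1/(log(-_y) + 2*log(2)), (_y, h(x)))/2 = C1 - x


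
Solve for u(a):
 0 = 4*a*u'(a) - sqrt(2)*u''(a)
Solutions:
 u(a) = C1 + C2*erfi(2^(1/4)*a)


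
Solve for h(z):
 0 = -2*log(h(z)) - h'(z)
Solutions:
 li(h(z)) = C1 - 2*z


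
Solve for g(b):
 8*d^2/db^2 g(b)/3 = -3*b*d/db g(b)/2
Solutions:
 g(b) = C1 + C2*erf(3*sqrt(2)*b/8)


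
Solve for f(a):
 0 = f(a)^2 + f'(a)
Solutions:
 f(a) = 1/(C1 + a)


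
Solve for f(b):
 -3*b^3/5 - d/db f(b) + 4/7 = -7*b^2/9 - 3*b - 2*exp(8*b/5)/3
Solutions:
 f(b) = C1 - 3*b^4/20 + 7*b^3/27 + 3*b^2/2 + 4*b/7 + 5*exp(8*b/5)/12


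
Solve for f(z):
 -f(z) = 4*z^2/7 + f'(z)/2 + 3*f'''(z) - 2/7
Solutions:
 f(z) = C1*exp(-2^(1/3)*z*(-(18 + sqrt(326))^(1/3) + 2^(1/3)/(18 + sqrt(326))^(1/3))/12)*sin(2^(1/3)*sqrt(3)*z*(2^(1/3)/(18 + sqrt(326))^(1/3) + (18 + sqrt(326))^(1/3))/12) + C2*exp(-2^(1/3)*z*(-(18 + sqrt(326))^(1/3) + 2^(1/3)/(18 + sqrt(326))^(1/3))/12)*cos(2^(1/3)*sqrt(3)*z*(2^(1/3)/(18 + sqrt(326))^(1/3) + (18 + sqrt(326))^(1/3))/12) + C3*exp(2^(1/3)*z*(-(18 + sqrt(326))^(1/3) + 2^(1/3)/(18 + sqrt(326))^(1/3))/6) - 4*z^2/7 + 4*z/7


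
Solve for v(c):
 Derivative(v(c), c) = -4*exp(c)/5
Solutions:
 v(c) = C1 - 4*exp(c)/5


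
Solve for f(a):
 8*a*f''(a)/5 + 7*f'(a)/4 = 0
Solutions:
 f(a) = C1 + C2/a^(3/32)


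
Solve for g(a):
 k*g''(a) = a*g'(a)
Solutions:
 g(a) = C1 + C2*erf(sqrt(2)*a*sqrt(-1/k)/2)/sqrt(-1/k)


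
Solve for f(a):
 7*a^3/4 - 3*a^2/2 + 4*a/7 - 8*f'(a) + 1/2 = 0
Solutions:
 f(a) = C1 + 7*a^4/128 - a^3/16 + a^2/28 + a/16


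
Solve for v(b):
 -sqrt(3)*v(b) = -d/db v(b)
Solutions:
 v(b) = C1*exp(sqrt(3)*b)


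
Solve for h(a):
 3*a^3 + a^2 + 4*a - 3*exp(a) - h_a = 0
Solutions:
 h(a) = C1 + 3*a^4/4 + a^3/3 + 2*a^2 - 3*exp(a)


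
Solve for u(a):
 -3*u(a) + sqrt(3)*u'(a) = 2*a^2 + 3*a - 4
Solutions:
 u(a) = C1*exp(sqrt(3)*a) - 2*a^2/3 - a - 4*sqrt(3)*a/9 - sqrt(3)/3 + 8/9


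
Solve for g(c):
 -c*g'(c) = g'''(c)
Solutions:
 g(c) = C1 + Integral(C2*airyai(-c) + C3*airybi(-c), c)


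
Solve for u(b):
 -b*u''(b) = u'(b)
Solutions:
 u(b) = C1 + C2*log(b)


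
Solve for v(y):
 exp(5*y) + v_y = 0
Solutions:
 v(y) = C1 - exp(5*y)/5


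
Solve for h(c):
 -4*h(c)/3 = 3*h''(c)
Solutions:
 h(c) = C1*sin(2*c/3) + C2*cos(2*c/3)


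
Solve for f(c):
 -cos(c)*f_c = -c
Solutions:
 f(c) = C1 + Integral(c/cos(c), c)


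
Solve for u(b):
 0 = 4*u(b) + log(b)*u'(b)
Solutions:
 u(b) = C1*exp(-4*li(b))


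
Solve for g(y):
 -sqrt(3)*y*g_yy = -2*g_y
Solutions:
 g(y) = C1 + C2*y^(1 + 2*sqrt(3)/3)


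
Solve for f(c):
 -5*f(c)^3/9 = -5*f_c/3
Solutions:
 f(c) = -sqrt(6)*sqrt(-1/(C1 + c))/2
 f(c) = sqrt(6)*sqrt(-1/(C1 + c))/2


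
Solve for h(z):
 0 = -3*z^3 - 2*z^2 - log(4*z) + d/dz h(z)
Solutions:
 h(z) = C1 + 3*z^4/4 + 2*z^3/3 + z*log(z) - z + z*log(4)


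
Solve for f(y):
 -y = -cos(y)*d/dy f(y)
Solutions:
 f(y) = C1 + Integral(y/cos(y), y)


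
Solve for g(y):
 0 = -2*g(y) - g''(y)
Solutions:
 g(y) = C1*sin(sqrt(2)*y) + C2*cos(sqrt(2)*y)


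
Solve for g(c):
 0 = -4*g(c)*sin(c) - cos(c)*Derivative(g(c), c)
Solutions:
 g(c) = C1*cos(c)^4


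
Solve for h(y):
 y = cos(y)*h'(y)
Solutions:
 h(y) = C1 + Integral(y/cos(y), y)


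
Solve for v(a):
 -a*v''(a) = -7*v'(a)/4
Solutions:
 v(a) = C1 + C2*a^(11/4)


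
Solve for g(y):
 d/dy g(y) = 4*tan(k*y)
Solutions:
 g(y) = C1 + 4*Piecewise((-log(cos(k*y))/k, Ne(k, 0)), (0, True))


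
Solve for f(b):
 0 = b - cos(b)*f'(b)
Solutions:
 f(b) = C1 + Integral(b/cos(b), b)


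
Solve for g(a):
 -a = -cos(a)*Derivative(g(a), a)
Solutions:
 g(a) = C1 + Integral(a/cos(a), a)


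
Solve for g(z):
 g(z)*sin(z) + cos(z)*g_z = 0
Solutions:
 g(z) = C1*cos(z)


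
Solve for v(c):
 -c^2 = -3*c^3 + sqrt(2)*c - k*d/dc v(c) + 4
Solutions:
 v(c) = C1 - 3*c^4/(4*k) + c^3/(3*k) + sqrt(2)*c^2/(2*k) + 4*c/k


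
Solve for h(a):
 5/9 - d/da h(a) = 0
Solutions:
 h(a) = C1 + 5*a/9


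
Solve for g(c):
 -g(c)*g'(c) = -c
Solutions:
 g(c) = -sqrt(C1 + c^2)
 g(c) = sqrt(C1 + c^2)


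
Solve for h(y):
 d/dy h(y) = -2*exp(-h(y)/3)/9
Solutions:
 h(y) = 3*log(C1 - 2*y/27)


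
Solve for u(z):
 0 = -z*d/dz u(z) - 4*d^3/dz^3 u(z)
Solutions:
 u(z) = C1 + Integral(C2*airyai(-2^(1/3)*z/2) + C3*airybi(-2^(1/3)*z/2), z)


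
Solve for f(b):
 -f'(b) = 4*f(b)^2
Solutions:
 f(b) = 1/(C1 + 4*b)


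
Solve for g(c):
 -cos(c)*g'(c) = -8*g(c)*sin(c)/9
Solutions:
 g(c) = C1/cos(c)^(8/9)


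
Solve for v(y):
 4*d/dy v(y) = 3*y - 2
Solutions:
 v(y) = C1 + 3*y^2/8 - y/2


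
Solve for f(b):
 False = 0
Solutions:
 f(b) = C1 - 5*b*acos(-b/2)/7 + zoo*b - 5*sqrt(4 - b^2)/7


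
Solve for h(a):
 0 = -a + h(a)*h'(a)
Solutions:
 h(a) = -sqrt(C1 + a^2)
 h(a) = sqrt(C1 + a^2)


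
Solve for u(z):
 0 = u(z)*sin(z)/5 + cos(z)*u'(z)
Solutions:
 u(z) = C1*cos(z)^(1/5)


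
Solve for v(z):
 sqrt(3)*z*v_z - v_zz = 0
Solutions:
 v(z) = C1 + C2*erfi(sqrt(2)*3^(1/4)*z/2)


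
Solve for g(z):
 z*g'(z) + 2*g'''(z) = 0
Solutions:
 g(z) = C1 + Integral(C2*airyai(-2^(2/3)*z/2) + C3*airybi(-2^(2/3)*z/2), z)


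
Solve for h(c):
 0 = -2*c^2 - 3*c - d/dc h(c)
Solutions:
 h(c) = C1 - 2*c^3/3 - 3*c^2/2


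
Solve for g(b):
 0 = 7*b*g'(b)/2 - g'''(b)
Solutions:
 g(b) = C1 + Integral(C2*airyai(2^(2/3)*7^(1/3)*b/2) + C3*airybi(2^(2/3)*7^(1/3)*b/2), b)


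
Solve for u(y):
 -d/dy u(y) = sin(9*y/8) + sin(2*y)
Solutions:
 u(y) = C1 + 8*cos(9*y/8)/9 + cos(2*y)/2


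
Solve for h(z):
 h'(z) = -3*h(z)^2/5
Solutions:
 h(z) = 5/(C1 + 3*z)


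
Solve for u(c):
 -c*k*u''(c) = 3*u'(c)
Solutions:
 u(c) = C1 + c^(((re(k) - 3)*re(k) + im(k)^2)/(re(k)^2 + im(k)^2))*(C2*sin(3*log(c)*Abs(im(k))/(re(k)^2 + im(k)^2)) + C3*cos(3*log(c)*im(k)/(re(k)^2 + im(k)^2)))


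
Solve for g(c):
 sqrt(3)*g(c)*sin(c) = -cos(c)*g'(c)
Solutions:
 g(c) = C1*cos(c)^(sqrt(3))


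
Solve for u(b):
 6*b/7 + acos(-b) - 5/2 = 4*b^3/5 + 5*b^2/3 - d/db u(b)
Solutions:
 u(b) = C1 + b^4/5 + 5*b^3/9 - 3*b^2/7 - b*acos(-b) + 5*b/2 - sqrt(1 - b^2)


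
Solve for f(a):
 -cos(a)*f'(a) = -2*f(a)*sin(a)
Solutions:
 f(a) = C1/cos(a)^2


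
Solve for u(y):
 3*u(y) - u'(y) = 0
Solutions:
 u(y) = C1*exp(3*y)


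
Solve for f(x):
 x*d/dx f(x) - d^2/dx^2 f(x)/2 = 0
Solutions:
 f(x) = C1 + C2*erfi(x)


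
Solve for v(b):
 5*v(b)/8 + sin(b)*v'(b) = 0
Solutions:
 v(b) = C1*(cos(b) + 1)^(5/16)/(cos(b) - 1)^(5/16)


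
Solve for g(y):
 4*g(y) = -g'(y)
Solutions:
 g(y) = C1*exp(-4*y)


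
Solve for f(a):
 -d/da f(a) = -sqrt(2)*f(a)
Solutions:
 f(a) = C1*exp(sqrt(2)*a)


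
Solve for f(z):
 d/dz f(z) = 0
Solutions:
 f(z) = C1


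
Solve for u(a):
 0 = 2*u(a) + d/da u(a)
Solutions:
 u(a) = C1*exp(-2*a)


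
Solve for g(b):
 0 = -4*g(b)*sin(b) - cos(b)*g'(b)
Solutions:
 g(b) = C1*cos(b)^4


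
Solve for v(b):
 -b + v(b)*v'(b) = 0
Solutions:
 v(b) = -sqrt(C1 + b^2)
 v(b) = sqrt(C1 + b^2)


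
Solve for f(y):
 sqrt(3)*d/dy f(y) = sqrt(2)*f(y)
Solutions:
 f(y) = C1*exp(sqrt(6)*y/3)


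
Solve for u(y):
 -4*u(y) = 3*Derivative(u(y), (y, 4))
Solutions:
 u(y) = (C1*sin(3^(3/4)*y/3) + C2*cos(3^(3/4)*y/3))*exp(-3^(3/4)*y/3) + (C3*sin(3^(3/4)*y/3) + C4*cos(3^(3/4)*y/3))*exp(3^(3/4)*y/3)


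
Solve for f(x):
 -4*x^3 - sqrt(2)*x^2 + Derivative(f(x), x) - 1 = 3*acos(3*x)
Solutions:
 f(x) = C1 + x^4 + sqrt(2)*x^3/3 + 3*x*acos(3*x) + x - sqrt(1 - 9*x^2)


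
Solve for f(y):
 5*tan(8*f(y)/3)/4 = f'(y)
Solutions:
 f(y) = -3*asin(C1*exp(10*y/3))/8 + 3*pi/8
 f(y) = 3*asin(C1*exp(10*y/3))/8


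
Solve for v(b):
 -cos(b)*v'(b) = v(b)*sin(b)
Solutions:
 v(b) = C1*cos(b)


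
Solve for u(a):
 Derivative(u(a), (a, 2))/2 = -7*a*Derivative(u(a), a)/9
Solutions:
 u(a) = C1 + C2*erf(sqrt(7)*a/3)


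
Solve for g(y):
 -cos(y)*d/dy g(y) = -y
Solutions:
 g(y) = C1 + Integral(y/cos(y), y)


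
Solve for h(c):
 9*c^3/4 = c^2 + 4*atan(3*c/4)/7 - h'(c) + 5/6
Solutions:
 h(c) = C1 - 9*c^4/16 + c^3/3 + 4*c*atan(3*c/4)/7 + 5*c/6 - 8*log(9*c^2 + 16)/21


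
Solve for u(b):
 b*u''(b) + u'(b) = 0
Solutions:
 u(b) = C1 + C2*log(b)


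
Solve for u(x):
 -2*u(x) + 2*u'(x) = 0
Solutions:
 u(x) = C1*exp(x)


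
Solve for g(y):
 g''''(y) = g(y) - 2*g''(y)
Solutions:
 g(y) = C1*exp(-y*sqrt(-1 + sqrt(2))) + C2*exp(y*sqrt(-1 + sqrt(2))) + C3*sin(y*sqrt(1 + sqrt(2))) + C4*cos(y*sqrt(1 + sqrt(2)))


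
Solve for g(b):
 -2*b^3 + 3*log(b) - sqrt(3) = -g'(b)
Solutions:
 g(b) = C1 + b^4/2 - 3*b*log(b) + sqrt(3)*b + 3*b


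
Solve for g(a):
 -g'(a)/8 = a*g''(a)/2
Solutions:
 g(a) = C1 + C2*a^(3/4)


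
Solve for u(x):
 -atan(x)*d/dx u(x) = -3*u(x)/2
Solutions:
 u(x) = C1*exp(3*Integral(1/atan(x), x)/2)


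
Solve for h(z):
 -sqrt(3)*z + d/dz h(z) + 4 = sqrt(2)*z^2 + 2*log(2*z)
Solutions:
 h(z) = C1 + sqrt(2)*z^3/3 + sqrt(3)*z^2/2 + 2*z*log(z) - 6*z + z*log(4)


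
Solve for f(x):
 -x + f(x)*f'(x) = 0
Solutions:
 f(x) = -sqrt(C1 + x^2)
 f(x) = sqrt(C1 + x^2)


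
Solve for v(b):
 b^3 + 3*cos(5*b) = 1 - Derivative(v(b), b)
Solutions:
 v(b) = C1 - b^4/4 + b - 3*sin(5*b)/5


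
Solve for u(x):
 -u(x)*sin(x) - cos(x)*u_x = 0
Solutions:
 u(x) = C1*cos(x)


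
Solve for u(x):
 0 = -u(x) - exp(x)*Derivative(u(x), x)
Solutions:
 u(x) = C1*exp(exp(-x))


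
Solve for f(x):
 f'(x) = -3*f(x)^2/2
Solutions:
 f(x) = 2/(C1 + 3*x)


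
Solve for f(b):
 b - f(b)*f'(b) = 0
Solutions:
 f(b) = -sqrt(C1 + b^2)
 f(b) = sqrt(C1 + b^2)


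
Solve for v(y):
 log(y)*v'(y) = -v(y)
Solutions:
 v(y) = C1*exp(-li(y))


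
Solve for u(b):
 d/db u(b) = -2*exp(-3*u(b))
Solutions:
 u(b) = log(C1 - 6*b)/3
 u(b) = log((-3^(1/3) - 3^(5/6)*I)*(C1 - 2*b)^(1/3)/2)
 u(b) = log((-3^(1/3) + 3^(5/6)*I)*(C1 - 2*b)^(1/3)/2)


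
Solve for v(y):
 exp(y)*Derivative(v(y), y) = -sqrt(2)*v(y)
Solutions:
 v(y) = C1*exp(sqrt(2)*exp(-y))


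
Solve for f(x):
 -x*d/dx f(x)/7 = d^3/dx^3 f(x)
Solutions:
 f(x) = C1 + Integral(C2*airyai(-7^(2/3)*x/7) + C3*airybi(-7^(2/3)*x/7), x)


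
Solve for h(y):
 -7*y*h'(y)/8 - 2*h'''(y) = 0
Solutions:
 h(y) = C1 + Integral(C2*airyai(-2^(2/3)*7^(1/3)*y/4) + C3*airybi(-2^(2/3)*7^(1/3)*y/4), y)


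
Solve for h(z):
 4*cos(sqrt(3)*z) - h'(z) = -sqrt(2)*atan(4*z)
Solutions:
 h(z) = C1 + sqrt(2)*(z*atan(4*z) - log(16*z^2 + 1)/8) + 4*sqrt(3)*sin(sqrt(3)*z)/3


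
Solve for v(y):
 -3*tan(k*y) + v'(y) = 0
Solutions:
 v(y) = C1 + 3*Piecewise((-log(cos(k*y))/k, Ne(k, 0)), (0, True))


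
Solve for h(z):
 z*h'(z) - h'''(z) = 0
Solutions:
 h(z) = C1 + Integral(C2*airyai(z) + C3*airybi(z), z)


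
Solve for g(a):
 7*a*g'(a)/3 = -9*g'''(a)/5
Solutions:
 g(a) = C1 + Integral(C2*airyai(-35^(1/3)*a/3) + C3*airybi(-35^(1/3)*a/3), a)


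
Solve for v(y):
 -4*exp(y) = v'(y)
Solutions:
 v(y) = C1 - 4*exp(y)


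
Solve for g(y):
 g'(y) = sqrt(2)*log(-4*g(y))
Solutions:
 -sqrt(2)*Integral(1/(log(-_y) + 2*log(2)), (_y, g(y)))/2 = C1 - y


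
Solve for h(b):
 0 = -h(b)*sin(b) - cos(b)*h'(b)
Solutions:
 h(b) = C1*cos(b)


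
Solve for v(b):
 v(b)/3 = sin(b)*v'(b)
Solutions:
 v(b) = C1*(cos(b) - 1)^(1/6)/(cos(b) + 1)^(1/6)


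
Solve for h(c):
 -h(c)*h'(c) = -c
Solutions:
 h(c) = -sqrt(C1 + c^2)
 h(c) = sqrt(C1 + c^2)


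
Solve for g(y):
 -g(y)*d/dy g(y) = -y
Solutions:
 g(y) = -sqrt(C1 + y^2)
 g(y) = sqrt(C1 + y^2)


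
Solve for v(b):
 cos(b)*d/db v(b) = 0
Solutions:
 v(b) = C1


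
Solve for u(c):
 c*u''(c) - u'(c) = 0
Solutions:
 u(c) = C1 + C2*c^2


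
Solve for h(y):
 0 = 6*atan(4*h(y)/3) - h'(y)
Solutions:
 Integral(1/atan(4*_y/3), (_y, h(y))) = C1 + 6*y


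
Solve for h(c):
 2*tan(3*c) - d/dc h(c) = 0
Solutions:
 h(c) = C1 - 2*log(cos(3*c))/3


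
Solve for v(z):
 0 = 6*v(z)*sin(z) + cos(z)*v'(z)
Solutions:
 v(z) = C1*cos(z)^6


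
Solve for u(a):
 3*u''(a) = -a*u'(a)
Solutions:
 u(a) = C1 + C2*erf(sqrt(6)*a/6)


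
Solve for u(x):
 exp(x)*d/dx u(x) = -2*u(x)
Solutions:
 u(x) = C1*exp(2*exp(-x))


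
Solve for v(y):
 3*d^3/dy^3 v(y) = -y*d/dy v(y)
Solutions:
 v(y) = C1 + Integral(C2*airyai(-3^(2/3)*y/3) + C3*airybi(-3^(2/3)*y/3), y)


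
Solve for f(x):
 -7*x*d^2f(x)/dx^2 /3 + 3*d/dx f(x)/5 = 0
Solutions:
 f(x) = C1 + C2*x^(44/35)


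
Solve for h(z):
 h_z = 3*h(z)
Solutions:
 h(z) = C1*exp(3*z)


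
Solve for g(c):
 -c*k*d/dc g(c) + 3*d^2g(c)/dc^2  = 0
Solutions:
 g(c) = Piecewise((-sqrt(6)*sqrt(pi)*C1*erf(sqrt(6)*c*sqrt(-k)/6)/(2*sqrt(-k)) - C2, (k > 0) | (k < 0)), (-C1*c - C2, True))


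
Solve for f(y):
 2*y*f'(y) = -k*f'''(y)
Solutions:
 f(y) = C1 + Integral(C2*airyai(2^(1/3)*y*(-1/k)^(1/3)) + C3*airybi(2^(1/3)*y*(-1/k)^(1/3)), y)


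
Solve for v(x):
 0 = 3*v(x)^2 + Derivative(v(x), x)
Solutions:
 v(x) = 1/(C1 + 3*x)


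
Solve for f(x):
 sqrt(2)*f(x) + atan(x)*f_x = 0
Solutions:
 f(x) = C1*exp(-sqrt(2)*Integral(1/atan(x), x))


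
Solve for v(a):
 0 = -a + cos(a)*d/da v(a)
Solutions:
 v(a) = C1 + Integral(a/cos(a), a)


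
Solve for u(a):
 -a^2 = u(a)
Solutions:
 u(a) = -a^2


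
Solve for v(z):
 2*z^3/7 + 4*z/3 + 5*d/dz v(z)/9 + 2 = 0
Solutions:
 v(z) = C1 - 9*z^4/70 - 6*z^2/5 - 18*z/5


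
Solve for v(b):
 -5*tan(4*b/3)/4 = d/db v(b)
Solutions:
 v(b) = C1 + 15*log(cos(4*b/3))/16


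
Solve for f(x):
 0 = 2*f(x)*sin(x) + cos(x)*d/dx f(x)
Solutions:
 f(x) = C1*cos(x)^2


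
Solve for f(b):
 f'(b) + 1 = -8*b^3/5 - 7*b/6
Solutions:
 f(b) = C1 - 2*b^4/5 - 7*b^2/12 - b


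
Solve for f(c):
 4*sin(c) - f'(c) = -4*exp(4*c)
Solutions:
 f(c) = C1 + exp(4*c) - 4*cos(c)


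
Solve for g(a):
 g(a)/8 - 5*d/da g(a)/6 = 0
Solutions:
 g(a) = C1*exp(3*a/20)


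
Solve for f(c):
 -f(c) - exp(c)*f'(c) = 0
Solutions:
 f(c) = C1*exp(exp(-c))


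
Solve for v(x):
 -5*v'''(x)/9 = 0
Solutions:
 v(x) = C1 + C2*x + C3*x^2


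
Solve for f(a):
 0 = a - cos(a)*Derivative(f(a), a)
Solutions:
 f(a) = C1 + Integral(a/cos(a), a)


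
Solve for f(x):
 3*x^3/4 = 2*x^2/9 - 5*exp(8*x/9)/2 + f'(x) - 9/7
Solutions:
 f(x) = C1 + 3*x^4/16 - 2*x^3/27 + 9*x/7 + 45*exp(8*x/9)/16


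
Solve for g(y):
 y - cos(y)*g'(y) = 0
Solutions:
 g(y) = C1 + Integral(y/cos(y), y)


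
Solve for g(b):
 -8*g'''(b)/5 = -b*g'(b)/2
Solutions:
 g(b) = C1 + Integral(C2*airyai(2^(2/3)*5^(1/3)*b/4) + C3*airybi(2^(2/3)*5^(1/3)*b/4), b)


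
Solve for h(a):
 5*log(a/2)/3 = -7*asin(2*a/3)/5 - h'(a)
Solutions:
 h(a) = C1 - 5*a*log(a)/3 - 7*a*asin(2*a/3)/5 + 5*a*log(2)/3 + 5*a/3 - 7*sqrt(9 - 4*a^2)/10


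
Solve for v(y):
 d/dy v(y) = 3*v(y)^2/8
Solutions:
 v(y) = -8/(C1 + 3*y)


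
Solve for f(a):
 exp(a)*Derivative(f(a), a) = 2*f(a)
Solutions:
 f(a) = C1*exp(-2*exp(-a))


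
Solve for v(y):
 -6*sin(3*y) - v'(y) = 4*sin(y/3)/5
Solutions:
 v(y) = C1 + 12*cos(y/3)/5 + 2*cos(3*y)


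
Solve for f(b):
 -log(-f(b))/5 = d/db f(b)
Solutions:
 -li(-f(b)) = C1 - b/5


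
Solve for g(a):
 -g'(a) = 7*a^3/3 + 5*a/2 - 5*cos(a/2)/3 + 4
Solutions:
 g(a) = C1 - 7*a^4/12 - 5*a^2/4 - 4*a + 10*sin(a/2)/3


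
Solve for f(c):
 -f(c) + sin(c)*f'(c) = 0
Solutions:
 f(c) = C1*sqrt(cos(c) - 1)/sqrt(cos(c) + 1)


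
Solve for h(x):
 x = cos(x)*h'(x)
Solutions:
 h(x) = C1 + Integral(x/cos(x), x)


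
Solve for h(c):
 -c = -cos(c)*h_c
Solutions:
 h(c) = C1 + Integral(c/cos(c), c)


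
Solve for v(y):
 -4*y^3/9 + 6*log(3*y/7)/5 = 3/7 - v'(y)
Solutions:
 v(y) = C1 + y^4/9 - 6*y*log(y)/5 - 6*y*log(3)/5 + 57*y/35 + 6*y*log(7)/5


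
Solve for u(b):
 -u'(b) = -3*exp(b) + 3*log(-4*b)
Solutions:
 u(b) = C1 - 3*b*log(-b) + 3*b*(1 - 2*log(2)) + 3*exp(b)


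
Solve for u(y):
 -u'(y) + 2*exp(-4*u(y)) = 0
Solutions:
 u(y) = log(-I*(C1 + 8*y)^(1/4))
 u(y) = log(I*(C1 + 8*y)^(1/4))
 u(y) = log(-(C1 + 8*y)^(1/4))
 u(y) = log(C1 + 8*y)/4


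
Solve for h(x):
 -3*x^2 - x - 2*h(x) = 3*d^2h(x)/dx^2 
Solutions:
 h(x) = C1*sin(sqrt(6)*x/3) + C2*cos(sqrt(6)*x/3) - 3*x^2/2 - x/2 + 9/2


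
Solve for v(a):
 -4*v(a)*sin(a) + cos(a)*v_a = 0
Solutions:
 v(a) = C1/cos(a)^4


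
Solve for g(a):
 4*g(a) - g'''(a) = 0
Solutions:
 g(a) = C3*exp(2^(2/3)*a) + (C1*sin(2^(2/3)*sqrt(3)*a/2) + C2*cos(2^(2/3)*sqrt(3)*a/2))*exp(-2^(2/3)*a/2)


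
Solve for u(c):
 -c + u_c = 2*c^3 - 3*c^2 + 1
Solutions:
 u(c) = C1 + c^4/2 - c^3 + c^2/2 + c


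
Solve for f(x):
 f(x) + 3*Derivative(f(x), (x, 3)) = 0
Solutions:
 f(x) = C3*exp(-3^(2/3)*x/3) + (C1*sin(3^(1/6)*x/2) + C2*cos(3^(1/6)*x/2))*exp(3^(2/3)*x/6)


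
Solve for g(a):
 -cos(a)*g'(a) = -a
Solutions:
 g(a) = C1 + Integral(a/cos(a), a)


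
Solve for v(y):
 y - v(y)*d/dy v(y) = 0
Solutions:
 v(y) = -sqrt(C1 + y^2)
 v(y) = sqrt(C1 + y^2)


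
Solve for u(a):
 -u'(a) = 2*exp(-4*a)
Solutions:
 u(a) = C1 + exp(-4*a)/2


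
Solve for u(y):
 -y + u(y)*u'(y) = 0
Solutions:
 u(y) = -sqrt(C1 + y^2)
 u(y) = sqrt(C1 + y^2)


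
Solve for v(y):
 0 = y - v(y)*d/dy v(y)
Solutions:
 v(y) = -sqrt(C1 + y^2)
 v(y) = sqrt(C1 + y^2)


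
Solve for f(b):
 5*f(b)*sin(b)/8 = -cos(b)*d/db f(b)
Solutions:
 f(b) = C1*cos(b)^(5/8)


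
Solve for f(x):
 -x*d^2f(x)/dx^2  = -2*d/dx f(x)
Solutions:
 f(x) = C1 + C2*x^3


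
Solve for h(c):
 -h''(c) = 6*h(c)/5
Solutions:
 h(c) = C1*sin(sqrt(30)*c/5) + C2*cos(sqrt(30)*c/5)


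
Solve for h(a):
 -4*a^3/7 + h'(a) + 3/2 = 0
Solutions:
 h(a) = C1 + a^4/7 - 3*a/2


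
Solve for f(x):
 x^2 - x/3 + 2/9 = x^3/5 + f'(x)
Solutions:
 f(x) = C1 - x^4/20 + x^3/3 - x^2/6 + 2*x/9


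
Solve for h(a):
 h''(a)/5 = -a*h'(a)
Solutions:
 h(a) = C1 + C2*erf(sqrt(10)*a/2)


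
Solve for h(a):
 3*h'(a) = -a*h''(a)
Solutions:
 h(a) = C1 + C2/a^2


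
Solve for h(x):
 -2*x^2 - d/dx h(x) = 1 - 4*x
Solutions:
 h(x) = C1 - 2*x^3/3 + 2*x^2 - x


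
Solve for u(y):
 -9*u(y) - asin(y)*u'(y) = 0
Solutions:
 u(y) = C1*exp(-9*Integral(1/asin(y), y))


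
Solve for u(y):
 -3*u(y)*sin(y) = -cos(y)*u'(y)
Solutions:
 u(y) = C1/cos(y)^3


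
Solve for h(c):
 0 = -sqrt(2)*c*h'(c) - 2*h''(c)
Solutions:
 h(c) = C1 + C2*erf(2^(1/4)*c/2)


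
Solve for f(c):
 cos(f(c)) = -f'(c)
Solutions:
 f(c) = pi - asin((C1 + exp(2*c))/(C1 - exp(2*c)))
 f(c) = asin((C1 + exp(2*c))/(C1 - exp(2*c)))


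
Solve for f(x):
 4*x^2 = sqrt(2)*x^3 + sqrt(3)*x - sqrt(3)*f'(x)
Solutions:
 f(x) = C1 + sqrt(6)*x^4/12 - 4*sqrt(3)*x^3/9 + x^2/2


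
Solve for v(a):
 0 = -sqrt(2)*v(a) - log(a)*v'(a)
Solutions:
 v(a) = C1*exp(-sqrt(2)*li(a))


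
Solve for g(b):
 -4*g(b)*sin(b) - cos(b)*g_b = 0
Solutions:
 g(b) = C1*cos(b)^4


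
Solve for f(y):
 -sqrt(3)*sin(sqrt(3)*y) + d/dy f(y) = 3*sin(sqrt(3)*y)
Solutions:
 f(y) = C1 - sqrt(3)*cos(sqrt(3)*y) - cos(sqrt(3)*y)


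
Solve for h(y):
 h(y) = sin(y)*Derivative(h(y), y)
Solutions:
 h(y) = C1*sqrt(cos(y) - 1)/sqrt(cos(y) + 1)


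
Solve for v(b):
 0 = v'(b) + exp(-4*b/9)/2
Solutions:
 v(b) = C1 + 9*exp(-4*b/9)/8


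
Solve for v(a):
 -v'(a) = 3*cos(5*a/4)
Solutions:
 v(a) = C1 - 12*sin(5*a/4)/5


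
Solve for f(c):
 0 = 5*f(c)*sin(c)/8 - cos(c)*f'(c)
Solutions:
 f(c) = C1/cos(c)^(5/8)


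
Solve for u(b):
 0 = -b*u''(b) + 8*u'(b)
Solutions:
 u(b) = C1 + C2*b^9


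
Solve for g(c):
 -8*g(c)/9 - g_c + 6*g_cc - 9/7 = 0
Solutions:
 g(c) = C1*exp(c*(3 - sqrt(201))/36) + C2*exp(c*(3 + sqrt(201))/36) - 81/56


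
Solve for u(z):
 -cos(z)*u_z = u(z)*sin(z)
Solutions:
 u(z) = C1*cos(z)


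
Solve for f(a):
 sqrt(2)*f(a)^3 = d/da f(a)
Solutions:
 f(a) = -sqrt(2)*sqrt(-1/(C1 + sqrt(2)*a))/2
 f(a) = sqrt(2)*sqrt(-1/(C1 + sqrt(2)*a))/2


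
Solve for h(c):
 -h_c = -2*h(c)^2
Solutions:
 h(c) = -1/(C1 + 2*c)


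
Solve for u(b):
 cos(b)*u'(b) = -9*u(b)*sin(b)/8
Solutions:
 u(b) = C1*cos(b)^(9/8)


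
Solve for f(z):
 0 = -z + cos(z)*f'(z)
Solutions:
 f(z) = C1 + Integral(z/cos(z), z)


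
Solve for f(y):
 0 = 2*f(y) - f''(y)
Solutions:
 f(y) = C1*exp(-sqrt(2)*y) + C2*exp(sqrt(2)*y)


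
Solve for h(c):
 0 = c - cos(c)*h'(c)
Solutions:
 h(c) = C1 + Integral(c/cos(c), c)


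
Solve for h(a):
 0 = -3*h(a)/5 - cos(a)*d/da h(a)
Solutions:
 h(a) = C1*(sin(a) - 1)^(3/10)/(sin(a) + 1)^(3/10)


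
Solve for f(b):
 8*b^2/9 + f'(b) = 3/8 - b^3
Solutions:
 f(b) = C1 - b^4/4 - 8*b^3/27 + 3*b/8


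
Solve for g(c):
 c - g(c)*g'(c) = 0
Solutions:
 g(c) = -sqrt(C1 + c^2)
 g(c) = sqrt(C1 + c^2)


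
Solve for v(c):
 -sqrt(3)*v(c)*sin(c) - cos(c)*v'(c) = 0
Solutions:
 v(c) = C1*cos(c)^(sqrt(3))


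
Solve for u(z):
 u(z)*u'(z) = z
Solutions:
 u(z) = -sqrt(C1 + z^2)
 u(z) = sqrt(C1 + z^2)


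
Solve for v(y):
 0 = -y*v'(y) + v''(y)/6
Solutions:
 v(y) = C1 + C2*erfi(sqrt(3)*y)


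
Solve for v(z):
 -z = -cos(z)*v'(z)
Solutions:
 v(z) = C1 + Integral(z/cos(z), z)


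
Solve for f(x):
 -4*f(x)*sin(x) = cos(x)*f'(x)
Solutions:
 f(x) = C1*cos(x)^4


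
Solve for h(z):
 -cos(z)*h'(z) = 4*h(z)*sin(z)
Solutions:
 h(z) = C1*cos(z)^4


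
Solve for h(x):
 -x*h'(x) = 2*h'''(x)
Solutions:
 h(x) = C1 + Integral(C2*airyai(-2^(2/3)*x/2) + C3*airybi(-2^(2/3)*x/2), x)


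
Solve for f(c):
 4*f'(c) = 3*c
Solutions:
 f(c) = C1 + 3*c^2/8


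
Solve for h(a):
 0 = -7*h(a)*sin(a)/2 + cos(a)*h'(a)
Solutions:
 h(a) = C1/cos(a)^(7/2)


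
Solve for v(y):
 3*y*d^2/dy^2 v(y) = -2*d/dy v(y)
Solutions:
 v(y) = C1 + C2*y^(1/3)


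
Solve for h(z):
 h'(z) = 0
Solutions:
 h(z) = C1


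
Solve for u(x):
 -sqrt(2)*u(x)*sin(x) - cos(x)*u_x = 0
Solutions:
 u(x) = C1*cos(x)^(sqrt(2))


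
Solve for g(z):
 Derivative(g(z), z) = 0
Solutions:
 g(z) = C1


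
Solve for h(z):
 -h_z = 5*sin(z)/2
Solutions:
 h(z) = C1 + 5*cos(z)/2


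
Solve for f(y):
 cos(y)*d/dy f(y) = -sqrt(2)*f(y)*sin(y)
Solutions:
 f(y) = C1*cos(y)^(sqrt(2))


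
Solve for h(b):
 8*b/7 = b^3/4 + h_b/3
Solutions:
 h(b) = C1 - 3*b^4/16 + 12*b^2/7


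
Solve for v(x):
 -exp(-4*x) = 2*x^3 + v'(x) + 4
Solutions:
 v(x) = C1 - x^4/2 - 4*x + exp(-4*x)/4


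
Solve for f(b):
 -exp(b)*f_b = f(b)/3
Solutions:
 f(b) = C1*exp(exp(-b)/3)


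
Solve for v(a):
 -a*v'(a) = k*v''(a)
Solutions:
 v(a) = C1 + C2*sqrt(k)*erf(sqrt(2)*a*sqrt(1/k)/2)


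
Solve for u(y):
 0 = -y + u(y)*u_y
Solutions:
 u(y) = -sqrt(C1 + y^2)
 u(y) = sqrt(C1 + y^2)


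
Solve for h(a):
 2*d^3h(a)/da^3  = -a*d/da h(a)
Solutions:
 h(a) = C1 + Integral(C2*airyai(-2^(2/3)*a/2) + C3*airybi(-2^(2/3)*a/2), a)


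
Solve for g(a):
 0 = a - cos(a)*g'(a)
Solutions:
 g(a) = C1 + Integral(a/cos(a), a)


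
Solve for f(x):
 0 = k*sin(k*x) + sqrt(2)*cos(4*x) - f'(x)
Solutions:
 f(x) = C1 + sqrt(2)*sin(4*x)/4 - cos(k*x)


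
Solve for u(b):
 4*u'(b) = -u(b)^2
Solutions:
 u(b) = 4/(C1 + b)


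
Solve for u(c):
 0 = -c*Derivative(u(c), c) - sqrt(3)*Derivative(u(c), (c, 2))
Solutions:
 u(c) = C1 + C2*erf(sqrt(2)*3^(3/4)*c/6)


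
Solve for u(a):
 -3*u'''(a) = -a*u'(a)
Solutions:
 u(a) = C1 + Integral(C2*airyai(3^(2/3)*a/3) + C3*airybi(3^(2/3)*a/3), a)


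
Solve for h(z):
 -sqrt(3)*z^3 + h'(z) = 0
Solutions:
 h(z) = C1 + sqrt(3)*z^4/4


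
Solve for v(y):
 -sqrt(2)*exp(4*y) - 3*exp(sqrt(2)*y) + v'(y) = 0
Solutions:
 v(y) = C1 + sqrt(2)*exp(4*y)/4 + 3*sqrt(2)*exp(sqrt(2)*y)/2


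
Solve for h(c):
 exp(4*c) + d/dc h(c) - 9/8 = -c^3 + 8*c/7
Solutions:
 h(c) = C1 - c^4/4 + 4*c^2/7 + 9*c/8 - exp(4*c)/4


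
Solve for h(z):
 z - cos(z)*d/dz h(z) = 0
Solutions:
 h(z) = C1 + Integral(z/cos(z), z)


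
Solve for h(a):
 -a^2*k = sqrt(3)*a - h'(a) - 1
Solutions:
 h(a) = C1 + a^3*k/3 + sqrt(3)*a^2/2 - a


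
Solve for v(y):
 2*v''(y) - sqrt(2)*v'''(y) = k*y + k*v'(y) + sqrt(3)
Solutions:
 v(y) = C1 + C2*exp(sqrt(2)*y*(1 - sqrt(-sqrt(2)*k + 1))/2) + C3*exp(sqrt(2)*y*(sqrt(-sqrt(2)*k + 1) + 1)/2) - y^2/2 - 2*y/k - sqrt(3)*y/k


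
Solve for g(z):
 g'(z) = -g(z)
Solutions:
 g(z) = C1*exp(-z)


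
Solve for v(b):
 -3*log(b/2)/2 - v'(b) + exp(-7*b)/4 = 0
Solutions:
 v(b) = C1 - 3*b*log(b)/2 + 3*b*(log(2) + 1)/2 - exp(-7*b)/28


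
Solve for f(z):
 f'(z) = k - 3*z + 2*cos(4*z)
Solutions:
 f(z) = C1 + k*z - 3*z^2/2 + sin(4*z)/2


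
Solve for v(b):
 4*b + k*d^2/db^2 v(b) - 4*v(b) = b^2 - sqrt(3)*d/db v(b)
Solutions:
 v(b) = C1*exp(b*(sqrt(16*k + 3) - sqrt(3))/(2*k)) + C2*exp(-b*(sqrt(16*k + 3) + sqrt(3))/(2*k)) - b^2/4 - sqrt(3)*b/8 + b - k/8 - 3/32 + sqrt(3)/4


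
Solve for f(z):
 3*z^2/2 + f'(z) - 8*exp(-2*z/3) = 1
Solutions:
 f(z) = C1 - z^3/2 + z - 12*exp(-2*z/3)


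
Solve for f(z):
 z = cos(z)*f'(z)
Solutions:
 f(z) = C1 + Integral(z/cos(z), z)


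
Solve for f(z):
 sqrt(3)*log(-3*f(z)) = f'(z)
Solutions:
 -sqrt(3)*Integral(1/(log(-_y) + log(3)), (_y, f(z)))/3 = C1 - z


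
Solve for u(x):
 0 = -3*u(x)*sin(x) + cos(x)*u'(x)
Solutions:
 u(x) = C1/cos(x)^3


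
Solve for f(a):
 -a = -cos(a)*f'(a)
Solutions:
 f(a) = C1 + Integral(a/cos(a), a)


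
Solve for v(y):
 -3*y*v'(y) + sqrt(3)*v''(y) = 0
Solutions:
 v(y) = C1 + C2*erfi(sqrt(2)*3^(1/4)*y/2)


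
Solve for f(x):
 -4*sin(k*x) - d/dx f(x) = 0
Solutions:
 f(x) = C1 + 4*cos(k*x)/k


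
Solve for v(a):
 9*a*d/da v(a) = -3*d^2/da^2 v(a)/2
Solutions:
 v(a) = C1 + C2*erf(sqrt(3)*a)


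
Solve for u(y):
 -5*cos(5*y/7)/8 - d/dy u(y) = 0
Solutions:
 u(y) = C1 - 7*sin(5*y/7)/8


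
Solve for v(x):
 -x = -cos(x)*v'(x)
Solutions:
 v(x) = C1 + Integral(x/cos(x), x)


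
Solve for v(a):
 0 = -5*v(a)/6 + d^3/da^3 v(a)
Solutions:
 v(a) = C3*exp(5^(1/3)*6^(2/3)*a/6) + (C1*sin(2^(2/3)*3^(1/6)*5^(1/3)*a/4) + C2*cos(2^(2/3)*3^(1/6)*5^(1/3)*a/4))*exp(-5^(1/3)*6^(2/3)*a/12)


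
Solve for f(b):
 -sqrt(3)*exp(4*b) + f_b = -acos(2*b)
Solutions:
 f(b) = C1 - b*acos(2*b) + sqrt(1 - 4*b^2)/2 + sqrt(3)*exp(4*b)/4


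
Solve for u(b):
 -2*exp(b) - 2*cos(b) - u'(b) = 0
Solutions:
 u(b) = C1 - 2*exp(b) - 2*sin(b)


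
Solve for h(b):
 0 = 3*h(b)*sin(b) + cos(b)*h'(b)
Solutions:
 h(b) = C1*cos(b)^3


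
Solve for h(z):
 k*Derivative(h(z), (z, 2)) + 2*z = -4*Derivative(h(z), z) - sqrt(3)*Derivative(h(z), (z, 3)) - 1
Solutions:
 h(z) = C1 + C2*exp(sqrt(3)*z*(-k + sqrt(k^2 - 16*sqrt(3)))/6) + C3*exp(-sqrt(3)*z*(k + sqrt(k^2 - 16*sqrt(3)))/6) + k*z/8 - z^2/4 - z/4


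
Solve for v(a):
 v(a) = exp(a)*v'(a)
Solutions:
 v(a) = C1*exp(-exp(-a))


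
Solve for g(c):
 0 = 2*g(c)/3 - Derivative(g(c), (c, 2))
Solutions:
 g(c) = C1*exp(-sqrt(6)*c/3) + C2*exp(sqrt(6)*c/3)


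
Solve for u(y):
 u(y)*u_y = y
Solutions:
 u(y) = -sqrt(C1 + y^2)
 u(y) = sqrt(C1 + y^2)


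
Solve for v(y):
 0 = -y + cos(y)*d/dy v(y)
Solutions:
 v(y) = C1 + Integral(y/cos(y), y)


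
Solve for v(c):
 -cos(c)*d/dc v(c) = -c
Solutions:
 v(c) = C1 + Integral(c/cos(c), c)


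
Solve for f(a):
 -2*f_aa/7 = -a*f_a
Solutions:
 f(a) = C1 + C2*erfi(sqrt(7)*a/2)


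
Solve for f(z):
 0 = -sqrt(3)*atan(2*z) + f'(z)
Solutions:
 f(z) = C1 + sqrt(3)*(z*atan(2*z) - log(4*z^2 + 1)/4)


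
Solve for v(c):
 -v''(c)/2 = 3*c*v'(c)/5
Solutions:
 v(c) = C1 + C2*erf(sqrt(15)*c/5)


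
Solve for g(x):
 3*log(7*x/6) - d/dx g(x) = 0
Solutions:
 g(x) = C1 + 3*x*log(x) - 3*x + x*log(343/216)


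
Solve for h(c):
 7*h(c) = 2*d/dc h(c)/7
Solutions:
 h(c) = C1*exp(49*c/2)


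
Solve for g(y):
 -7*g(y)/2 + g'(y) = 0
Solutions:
 g(y) = C1*exp(7*y/2)


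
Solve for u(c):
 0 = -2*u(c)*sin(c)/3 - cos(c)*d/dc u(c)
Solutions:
 u(c) = C1*cos(c)^(2/3)


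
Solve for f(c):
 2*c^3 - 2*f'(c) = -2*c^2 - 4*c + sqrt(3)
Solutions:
 f(c) = C1 + c^4/4 + c^3/3 + c^2 - sqrt(3)*c/2


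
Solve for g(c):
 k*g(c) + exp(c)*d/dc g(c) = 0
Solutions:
 g(c) = C1*exp(k*exp(-c))


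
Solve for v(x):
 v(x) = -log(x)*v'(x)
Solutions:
 v(x) = C1*exp(-li(x))


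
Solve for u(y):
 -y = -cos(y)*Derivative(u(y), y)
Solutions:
 u(y) = C1 + Integral(y/cos(y), y)


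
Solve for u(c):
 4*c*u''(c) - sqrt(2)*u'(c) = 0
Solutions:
 u(c) = C1 + C2*c^(sqrt(2)/4 + 1)


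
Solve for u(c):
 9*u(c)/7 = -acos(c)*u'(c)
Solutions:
 u(c) = C1*exp(-9*Integral(1/acos(c), c)/7)


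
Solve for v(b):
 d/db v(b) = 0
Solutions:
 v(b) = C1


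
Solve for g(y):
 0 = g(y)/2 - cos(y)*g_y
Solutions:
 g(y) = C1*(sin(y) + 1)^(1/4)/(sin(y) - 1)^(1/4)


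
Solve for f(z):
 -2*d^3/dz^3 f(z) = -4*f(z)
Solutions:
 f(z) = C3*exp(2^(1/3)*z) + (C1*sin(2^(1/3)*sqrt(3)*z/2) + C2*cos(2^(1/3)*sqrt(3)*z/2))*exp(-2^(1/3)*z/2)


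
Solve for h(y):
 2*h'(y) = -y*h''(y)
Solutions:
 h(y) = C1 + C2/y


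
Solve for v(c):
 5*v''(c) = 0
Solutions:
 v(c) = C1 + C2*c


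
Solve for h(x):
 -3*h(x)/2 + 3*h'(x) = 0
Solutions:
 h(x) = C1*exp(x/2)


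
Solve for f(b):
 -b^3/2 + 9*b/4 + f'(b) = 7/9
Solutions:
 f(b) = C1 + b^4/8 - 9*b^2/8 + 7*b/9


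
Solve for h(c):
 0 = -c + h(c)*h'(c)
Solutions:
 h(c) = -sqrt(C1 + c^2)
 h(c) = sqrt(C1 + c^2)


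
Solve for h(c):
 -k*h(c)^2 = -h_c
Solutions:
 h(c) = -1/(C1 + c*k)


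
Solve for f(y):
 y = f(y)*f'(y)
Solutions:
 f(y) = -sqrt(C1 + y^2)
 f(y) = sqrt(C1 + y^2)


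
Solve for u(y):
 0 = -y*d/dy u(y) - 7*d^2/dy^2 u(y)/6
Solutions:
 u(y) = C1 + C2*erf(sqrt(21)*y/7)


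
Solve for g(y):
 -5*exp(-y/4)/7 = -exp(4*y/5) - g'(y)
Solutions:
 g(y) = C1 - 5*exp(4*y/5)/4 - 20*exp(-y/4)/7


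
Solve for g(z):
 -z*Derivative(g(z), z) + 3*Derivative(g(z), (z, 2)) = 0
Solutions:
 g(z) = C1 + C2*erfi(sqrt(6)*z/6)


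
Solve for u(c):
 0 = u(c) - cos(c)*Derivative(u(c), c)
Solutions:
 u(c) = C1*sqrt(sin(c) + 1)/sqrt(sin(c) - 1)


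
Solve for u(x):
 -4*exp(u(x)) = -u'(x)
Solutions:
 u(x) = log(-1/(C1 + 4*x))


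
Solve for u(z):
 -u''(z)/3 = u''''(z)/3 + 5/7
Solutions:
 u(z) = C1 + C2*z + C3*sin(z) + C4*cos(z) - 15*z^2/14


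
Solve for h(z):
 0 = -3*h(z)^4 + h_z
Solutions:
 h(z) = (-1/(C1 + 9*z))^(1/3)
 h(z) = (-1/(C1 + 3*z))^(1/3)*(-3^(2/3) - 3*3^(1/6)*I)/6
 h(z) = (-1/(C1 + 3*z))^(1/3)*(-3^(2/3) + 3*3^(1/6)*I)/6


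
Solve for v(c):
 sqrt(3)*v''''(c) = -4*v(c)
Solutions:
 v(c) = (C1*sin(3^(7/8)*c/3) + C2*cos(3^(7/8)*c/3))*exp(-3^(7/8)*c/3) + (C3*sin(3^(7/8)*c/3) + C4*cos(3^(7/8)*c/3))*exp(3^(7/8)*c/3)


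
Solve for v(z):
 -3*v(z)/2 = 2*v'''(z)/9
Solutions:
 v(z) = C3*exp(-3*2^(1/3)*z/2) + (C1*sin(3*2^(1/3)*sqrt(3)*z/4) + C2*cos(3*2^(1/3)*sqrt(3)*z/4))*exp(3*2^(1/3)*z/4)


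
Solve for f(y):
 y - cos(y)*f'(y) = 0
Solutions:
 f(y) = C1 + Integral(y/cos(y), y)


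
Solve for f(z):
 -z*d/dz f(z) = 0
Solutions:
 f(z) = C1


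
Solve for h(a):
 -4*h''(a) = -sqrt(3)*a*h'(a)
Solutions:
 h(a) = C1 + C2*erfi(sqrt(2)*3^(1/4)*a/4)


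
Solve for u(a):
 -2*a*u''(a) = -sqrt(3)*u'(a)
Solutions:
 u(a) = C1 + C2*a^(sqrt(3)/2 + 1)


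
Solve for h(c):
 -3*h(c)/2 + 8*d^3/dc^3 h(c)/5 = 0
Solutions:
 h(c) = C3*exp(15^(1/3)*2^(2/3)*c/4) + (C1*sin(2^(2/3)*3^(5/6)*5^(1/3)*c/8) + C2*cos(2^(2/3)*3^(5/6)*5^(1/3)*c/8))*exp(-15^(1/3)*2^(2/3)*c/8)


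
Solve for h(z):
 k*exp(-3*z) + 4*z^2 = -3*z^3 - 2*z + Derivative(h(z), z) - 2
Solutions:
 h(z) = C1 - k*exp(-3*z)/3 + 3*z^4/4 + 4*z^3/3 + z^2 + 2*z


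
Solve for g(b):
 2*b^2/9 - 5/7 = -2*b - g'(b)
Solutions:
 g(b) = C1 - 2*b^3/27 - b^2 + 5*b/7


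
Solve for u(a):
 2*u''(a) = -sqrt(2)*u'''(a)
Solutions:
 u(a) = C1 + C2*a + C3*exp(-sqrt(2)*a)


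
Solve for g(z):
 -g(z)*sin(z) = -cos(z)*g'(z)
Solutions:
 g(z) = C1/cos(z)


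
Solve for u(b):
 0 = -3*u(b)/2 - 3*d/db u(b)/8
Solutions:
 u(b) = C1*exp(-4*b)


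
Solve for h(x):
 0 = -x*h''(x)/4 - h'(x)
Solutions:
 h(x) = C1 + C2/x^3


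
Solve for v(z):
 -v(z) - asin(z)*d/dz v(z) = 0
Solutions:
 v(z) = C1*exp(-Integral(1/asin(z), z))


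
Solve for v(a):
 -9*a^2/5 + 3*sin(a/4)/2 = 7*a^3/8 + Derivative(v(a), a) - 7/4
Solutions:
 v(a) = C1 - 7*a^4/32 - 3*a^3/5 + 7*a/4 - 6*cos(a/4)


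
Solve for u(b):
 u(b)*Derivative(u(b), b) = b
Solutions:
 u(b) = -sqrt(C1 + b^2)
 u(b) = sqrt(C1 + b^2)


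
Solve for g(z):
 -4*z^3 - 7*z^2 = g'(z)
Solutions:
 g(z) = C1 - z^4 - 7*z^3/3


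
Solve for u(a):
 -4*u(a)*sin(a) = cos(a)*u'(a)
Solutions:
 u(a) = C1*cos(a)^4


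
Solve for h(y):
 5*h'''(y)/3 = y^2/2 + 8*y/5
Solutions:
 h(y) = C1 + C2*y + C3*y^2 + y^5/200 + y^4/25


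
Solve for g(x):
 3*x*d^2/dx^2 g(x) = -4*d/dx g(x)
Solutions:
 g(x) = C1 + C2/x^(1/3)


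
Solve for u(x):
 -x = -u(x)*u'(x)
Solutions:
 u(x) = -sqrt(C1 + x^2)
 u(x) = sqrt(C1 + x^2)


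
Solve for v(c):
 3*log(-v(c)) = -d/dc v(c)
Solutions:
 -li(-v(c)) = C1 - 3*c


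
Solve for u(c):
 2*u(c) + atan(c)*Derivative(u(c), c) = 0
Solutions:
 u(c) = C1*exp(-2*Integral(1/atan(c), c))


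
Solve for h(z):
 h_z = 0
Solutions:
 h(z) = C1


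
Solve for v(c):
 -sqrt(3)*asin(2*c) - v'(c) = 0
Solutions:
 v(c) = C1 - sqrt(3)*(c*asin(2*c) + sqrt(1 - 4*c^2)/2)


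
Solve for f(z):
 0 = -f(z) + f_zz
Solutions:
 f(z) = C1*exp(-z) + C2*exp(z)


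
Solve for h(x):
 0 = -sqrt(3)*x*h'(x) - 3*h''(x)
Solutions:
 h(x) = C1 + C2*erf(sqrt(2)*3^(3/4)*x/6)


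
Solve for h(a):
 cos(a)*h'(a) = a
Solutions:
 h(a) = C1 + Integral(a/cos(a), a)


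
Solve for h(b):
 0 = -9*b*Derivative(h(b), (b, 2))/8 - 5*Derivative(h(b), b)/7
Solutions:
 h(b) = C1 + C2*b^(23/63)


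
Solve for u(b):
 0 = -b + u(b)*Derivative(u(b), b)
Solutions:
 u(b) = -sqrt(C1 + b^2)
 u(b) = sqrt(C1 + b^2)


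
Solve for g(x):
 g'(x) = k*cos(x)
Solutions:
 g(x) = C1 + k*sin(x)


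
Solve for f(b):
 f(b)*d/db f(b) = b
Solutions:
 f(b) = -sqrt(C1 + b^2)
 f(b) = sqrt(C1 + b^2)


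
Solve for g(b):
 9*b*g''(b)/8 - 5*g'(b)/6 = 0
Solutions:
 g(b) = C1 + C2*b^(47/27)


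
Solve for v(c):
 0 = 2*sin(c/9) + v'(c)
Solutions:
 v(c) = C1 + 18*cos(c/9)


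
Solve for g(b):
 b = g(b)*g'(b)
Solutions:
 g(b) = -sqrt(C1 + b^2)
 g(b) = sqrt(C1 + b^2)


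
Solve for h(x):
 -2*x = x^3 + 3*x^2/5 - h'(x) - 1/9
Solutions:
 h(x) = C1 + x^4/4 + x^3/5 + x^2 - x/9


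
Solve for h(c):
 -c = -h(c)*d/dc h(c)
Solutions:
 h(c) = -sqrt(C1 + c^2)
 h(c) = sqrt(C1 + c^2)


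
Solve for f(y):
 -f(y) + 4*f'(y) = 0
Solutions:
 f(y) = C1*exp(y/4)


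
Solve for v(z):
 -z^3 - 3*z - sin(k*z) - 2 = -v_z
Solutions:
 v(z) = C1 + z^4/4 + 3*z^2/2 + 2*z - cos(k*z)/k


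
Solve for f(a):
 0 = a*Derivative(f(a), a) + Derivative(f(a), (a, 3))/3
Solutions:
 f(a) = C1 + Integral(C2*airyai(-3^(1/3)*a) + C3*airybi(-3^(1/3)*a), a)


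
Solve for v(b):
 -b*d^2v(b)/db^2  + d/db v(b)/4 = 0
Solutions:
 v(b) = C1 + C2*b^(5/4)


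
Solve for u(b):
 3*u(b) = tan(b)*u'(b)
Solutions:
 u(b) = C1*sin(b)^3


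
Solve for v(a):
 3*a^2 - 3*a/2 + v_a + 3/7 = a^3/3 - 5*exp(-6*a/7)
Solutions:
 v(a) = C1 + a^4/12 - a^3 + 3*a^2/4 - 3*a/7 + 35*exp(-6*a/7)/6


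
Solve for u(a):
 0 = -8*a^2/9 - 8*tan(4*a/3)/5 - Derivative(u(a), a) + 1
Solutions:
 u(a) = C1 - 8*a^3/27 + a + 6*log(cos(4*a/3))/5


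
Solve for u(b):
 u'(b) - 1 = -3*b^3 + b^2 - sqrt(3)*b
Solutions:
 u(b) = C1 - 3*b^4/4 + b^3/3 - sqrt(3)*b^2/2 + b


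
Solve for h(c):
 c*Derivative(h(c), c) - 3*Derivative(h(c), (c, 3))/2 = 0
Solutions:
 h(c) = C1 + Integral(C2*airyai(2^(1/3)*3^(2/3)*c/3) + C3*airybi(2^(1/3)*3^(2/3)*c/3), c)


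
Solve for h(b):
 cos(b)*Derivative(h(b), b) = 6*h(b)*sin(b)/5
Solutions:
 h(b) = C1/cos(b)^(6/5)


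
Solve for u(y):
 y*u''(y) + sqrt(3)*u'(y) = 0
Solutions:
 u(y) = C1 + C2*y^(1 - sqrt(3))


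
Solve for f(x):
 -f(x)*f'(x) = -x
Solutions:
 f(x) = -sqrt(C1 + x^2)
 f(x) = sqrt(C1 + x^2)


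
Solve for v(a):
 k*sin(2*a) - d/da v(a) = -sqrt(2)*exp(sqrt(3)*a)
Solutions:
 v(a) = C1 - k*cos(2*a)/2 + sqrt(6)*exp(sqrt(3)*a)/3


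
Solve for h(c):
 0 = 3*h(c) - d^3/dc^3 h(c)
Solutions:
 h(c) = C3*exp(3^(1/3)*c) + (C1*sin(3^(5/6)*c/2) + C2*cos(3^(5/6)*c/2))*exp(-3^(1/3)*c/2)


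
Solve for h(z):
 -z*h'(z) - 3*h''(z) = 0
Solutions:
 h(z) = C1 + C2*erf(sqrt(6)*z/6)


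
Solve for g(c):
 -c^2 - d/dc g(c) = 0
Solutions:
 g(c) = C1 - c^3/3


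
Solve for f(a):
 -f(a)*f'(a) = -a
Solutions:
 f(a) = -sqrt(C1 + a^2)
 f(a) = sqrt(C1 + a^2)


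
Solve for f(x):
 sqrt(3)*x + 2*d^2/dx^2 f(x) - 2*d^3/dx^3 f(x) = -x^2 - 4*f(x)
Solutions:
 f(x) = C1*exp(x*(-(3*sqrt(87) + 28)^(1/3) - 1/(3*sqrt(87) + 28)^(1/3) + 2)/6)*sin(sqrt(3)*x*(-(3*sqrt(87) + 28)^(1/3) + (3*sqrt(87) + 28)^(-1/3))/6) + C2*exp(x*(-(3*sqrt(87) + 28)^(1/3) - 1/(3*sqrt(87) + 28)^(1/3) + 2)/6)*cos(sqrt(3)*x*(-(3*sqrt(87) + 28)^(1/3) + (3*sqrt(87) + 28)^(-1/3))/6) + C3*exp(x*((3*sqrt(87) + 28)^(-1/3) + 1 + (3*sqrt(87) + 28)^(1/3))/3) - x^2/4 - sqrt(3)*x/4 + 1/4
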